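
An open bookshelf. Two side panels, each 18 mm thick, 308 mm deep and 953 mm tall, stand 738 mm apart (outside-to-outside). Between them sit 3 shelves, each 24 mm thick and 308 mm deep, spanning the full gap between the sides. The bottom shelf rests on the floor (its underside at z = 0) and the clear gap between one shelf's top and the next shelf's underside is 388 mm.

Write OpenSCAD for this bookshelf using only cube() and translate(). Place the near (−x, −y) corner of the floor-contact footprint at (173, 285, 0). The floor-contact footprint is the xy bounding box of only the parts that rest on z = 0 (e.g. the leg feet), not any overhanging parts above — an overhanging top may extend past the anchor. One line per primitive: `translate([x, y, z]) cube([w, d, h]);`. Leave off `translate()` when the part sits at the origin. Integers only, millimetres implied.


translate([173, 285, 0]) cube([18, 308, 953]);
translate([893, 285, 0]) cube([18, 308, 953]);
translate([191, 285, 0]) cube([702, 308, 24]);
translate([191, 285, 412]) cube([702, 308, 24]);
translate([191, 285, 824]) cube([702, 308, 24]);


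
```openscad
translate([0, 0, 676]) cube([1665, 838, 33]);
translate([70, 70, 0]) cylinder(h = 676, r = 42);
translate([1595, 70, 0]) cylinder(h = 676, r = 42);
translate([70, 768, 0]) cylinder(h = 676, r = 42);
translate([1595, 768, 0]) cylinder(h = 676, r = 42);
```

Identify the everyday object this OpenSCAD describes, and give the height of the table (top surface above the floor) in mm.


A table. The table height is 709 mm.

A 1665×838×33 slab sits at z = 676 on four Ø84 mm round legs — a table. The top surface is at 676 + 33 = 709 mm.


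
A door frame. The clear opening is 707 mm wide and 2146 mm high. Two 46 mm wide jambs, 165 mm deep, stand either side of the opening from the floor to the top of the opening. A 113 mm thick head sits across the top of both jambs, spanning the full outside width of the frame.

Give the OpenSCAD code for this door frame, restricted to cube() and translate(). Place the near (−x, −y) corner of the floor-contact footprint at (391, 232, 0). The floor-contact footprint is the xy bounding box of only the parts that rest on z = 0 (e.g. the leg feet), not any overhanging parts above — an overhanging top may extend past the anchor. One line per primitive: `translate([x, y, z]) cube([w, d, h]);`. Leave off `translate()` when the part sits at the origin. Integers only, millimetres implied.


translate([391, 232, 0]) cube([46, 165, 2146]);
translate([1144, 232, 0]) cube([46, 165, 2146]);
translate([391, 232, 2146]) cube([799, 165, 113]);


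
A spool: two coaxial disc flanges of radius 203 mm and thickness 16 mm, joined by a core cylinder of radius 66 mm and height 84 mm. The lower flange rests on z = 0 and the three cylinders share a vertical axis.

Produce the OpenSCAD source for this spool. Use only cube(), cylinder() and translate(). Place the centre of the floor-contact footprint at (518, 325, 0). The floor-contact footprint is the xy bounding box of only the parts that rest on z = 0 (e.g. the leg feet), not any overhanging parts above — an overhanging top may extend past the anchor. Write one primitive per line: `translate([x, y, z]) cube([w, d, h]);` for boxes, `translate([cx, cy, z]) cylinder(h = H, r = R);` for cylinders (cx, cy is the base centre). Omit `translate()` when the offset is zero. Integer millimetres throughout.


translate([518, 325, 0]) cylinder(h = 16, r = 203);
translate([518, 325, 16]) cylinder(h = 84, r = 66);
translate([518, 325, 100]) cylinder(h = 16, r = 203);


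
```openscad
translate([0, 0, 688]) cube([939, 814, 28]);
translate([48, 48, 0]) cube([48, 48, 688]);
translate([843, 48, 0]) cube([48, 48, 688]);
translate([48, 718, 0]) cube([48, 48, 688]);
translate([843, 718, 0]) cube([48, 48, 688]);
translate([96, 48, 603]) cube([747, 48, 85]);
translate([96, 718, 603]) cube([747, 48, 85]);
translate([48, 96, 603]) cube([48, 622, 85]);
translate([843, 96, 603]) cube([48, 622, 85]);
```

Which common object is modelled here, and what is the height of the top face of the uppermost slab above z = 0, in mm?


A table. The table height is 716 mm.

A 939×814×28 slab sits at z = 688 on four 48 mm square posts — a table. The top surface is at 688 + 28 = 716 mm.


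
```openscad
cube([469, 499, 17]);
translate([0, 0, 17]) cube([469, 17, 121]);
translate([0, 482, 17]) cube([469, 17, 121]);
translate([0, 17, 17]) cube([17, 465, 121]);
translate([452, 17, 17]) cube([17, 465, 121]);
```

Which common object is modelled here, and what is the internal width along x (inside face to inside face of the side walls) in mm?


An open box. The internal width is 435 mm.

A 469×499 base slab with four walls standing on it — an open box. The base is 469 mm wide and the walls are 17 mm thick, so the internal width is 469 − 2 × 17 = 435 mm.


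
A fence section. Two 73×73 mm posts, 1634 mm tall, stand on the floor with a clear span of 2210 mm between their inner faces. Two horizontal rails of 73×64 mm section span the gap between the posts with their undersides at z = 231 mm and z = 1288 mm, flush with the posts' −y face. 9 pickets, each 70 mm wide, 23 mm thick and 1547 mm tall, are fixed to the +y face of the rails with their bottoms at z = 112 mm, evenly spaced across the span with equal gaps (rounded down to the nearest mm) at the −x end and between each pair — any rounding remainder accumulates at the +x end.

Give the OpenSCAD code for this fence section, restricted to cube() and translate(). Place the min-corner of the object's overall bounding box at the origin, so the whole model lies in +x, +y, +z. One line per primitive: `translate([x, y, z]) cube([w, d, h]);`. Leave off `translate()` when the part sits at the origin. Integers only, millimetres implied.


cube([73, 73, 1634]);
translate([2283, 0, 0]) cube([73, 73, 1634]);
translate([73, 0, 231]) cube([2210, 73, 64]);
translate([73, 0, 1288]) cube([2210, 73, 64]);
translate([231, 73, 112]) cube([70, 23, 1547]);
translate([459, 73, 112]) cube([70, 23, 1547]);
translate([687, 73, 112]) cube([70, 23, 1547]);
translate([915, 73, 112]) cube([70, 23, 1547]);
translate([1143, 73, 112]) cube([70, 23, 1547]);
translate([1371, 73, 112]) cube([70, 23, 1547]);
translate([1599, 73, 112]) cube([70, 23, 1547]);
translate([1827, 73, 112]) cube([70, 23, 1547]);
translate([2055, 73, 112]) cube([70, 23, 1547]);


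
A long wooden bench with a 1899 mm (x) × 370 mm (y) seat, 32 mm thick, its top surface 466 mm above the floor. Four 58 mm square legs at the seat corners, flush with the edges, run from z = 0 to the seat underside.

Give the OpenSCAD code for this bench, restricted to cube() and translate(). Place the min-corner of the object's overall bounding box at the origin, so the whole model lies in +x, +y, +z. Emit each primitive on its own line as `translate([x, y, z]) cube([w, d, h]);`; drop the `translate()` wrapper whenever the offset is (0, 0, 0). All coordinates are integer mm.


translate([0, 0, 434]) cube([1899, 370, 32]);
cube([58, 58, 434]);
translate([0, 312, 0]) cube([58, 58, 434]);
translate([1841, 0, 0]) cube([58, 58, 434]);
translate([1841, 312, 0]) cube([58, 58, 434]);


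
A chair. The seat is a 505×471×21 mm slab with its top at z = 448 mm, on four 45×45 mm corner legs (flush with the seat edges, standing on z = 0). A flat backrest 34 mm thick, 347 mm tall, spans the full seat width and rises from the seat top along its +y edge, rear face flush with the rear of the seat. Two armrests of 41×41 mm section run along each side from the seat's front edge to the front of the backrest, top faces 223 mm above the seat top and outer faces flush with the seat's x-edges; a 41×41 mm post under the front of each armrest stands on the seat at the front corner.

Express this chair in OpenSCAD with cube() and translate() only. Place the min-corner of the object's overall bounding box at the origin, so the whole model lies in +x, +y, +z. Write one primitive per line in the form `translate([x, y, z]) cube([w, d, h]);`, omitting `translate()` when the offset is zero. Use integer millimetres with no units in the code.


translate([0, 0, 427]) cube([505, 471, 21]);
cube([45, 45, 427]);
translate([460, 0, 0]) cube([45, 45, 427]);
translate([0, 426, 0]) cube([45, 45, 427]);
translate([460, 426, 0]) cube([45, 45, 427]);
translate([0, 437, 448]) cube([505, 34, 347]);
translate([0, 0, 630]) cube([41, 437, 41]);
translate([464, 0, 630]) cube([41, 437, 41]);
translate([0, 0, 448]) cube([41, 41, 182]);
translate([464, 0, 448]) cube([41, 41, 182]);


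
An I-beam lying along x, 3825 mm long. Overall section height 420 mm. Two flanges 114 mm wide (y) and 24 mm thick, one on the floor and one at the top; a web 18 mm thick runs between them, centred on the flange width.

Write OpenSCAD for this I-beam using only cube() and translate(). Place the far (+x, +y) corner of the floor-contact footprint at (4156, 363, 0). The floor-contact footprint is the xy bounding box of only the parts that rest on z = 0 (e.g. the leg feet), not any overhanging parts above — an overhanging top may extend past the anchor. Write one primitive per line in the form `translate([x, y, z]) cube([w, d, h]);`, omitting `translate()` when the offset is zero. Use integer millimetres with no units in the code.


translate([331, 249, 0]) cube([3825, 114, 24]);
translate([331, 297, 24]) cube([3825, 18, 372]);
translate([331, 249, 396]) cube([3825, 114, 24]);


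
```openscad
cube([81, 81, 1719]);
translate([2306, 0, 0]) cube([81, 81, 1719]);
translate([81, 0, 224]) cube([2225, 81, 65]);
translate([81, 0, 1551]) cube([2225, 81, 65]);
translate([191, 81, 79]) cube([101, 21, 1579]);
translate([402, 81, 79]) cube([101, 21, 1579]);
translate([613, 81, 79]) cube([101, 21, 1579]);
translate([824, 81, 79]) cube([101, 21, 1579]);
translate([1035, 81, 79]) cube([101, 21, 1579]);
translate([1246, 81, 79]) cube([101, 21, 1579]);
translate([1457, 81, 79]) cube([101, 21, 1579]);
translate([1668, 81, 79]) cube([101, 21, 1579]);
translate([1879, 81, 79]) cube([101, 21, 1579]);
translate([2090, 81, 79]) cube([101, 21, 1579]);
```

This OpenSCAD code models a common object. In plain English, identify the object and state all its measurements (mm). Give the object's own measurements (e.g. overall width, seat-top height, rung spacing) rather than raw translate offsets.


A fence section. Two 81×81 mm posts, 1719 mm tall, stand on the floor with a clear span of 2225 mm between their inner faces. Two horizontal rails of 81×65 mm section span the gap between the posts with their undersides at z = 224 mm and z = 1551 mm, flush with the posts' −y face. 10 pickets, each 101 mm wide, 21 mm thick and 1579 mm tall, are fixed to the +y face of the rails with their bottoms at z = 79 mm, spaced across the span with a 110 mm gap after the −x post and between neighbouring pickets, with 115 mm left before the +x post.


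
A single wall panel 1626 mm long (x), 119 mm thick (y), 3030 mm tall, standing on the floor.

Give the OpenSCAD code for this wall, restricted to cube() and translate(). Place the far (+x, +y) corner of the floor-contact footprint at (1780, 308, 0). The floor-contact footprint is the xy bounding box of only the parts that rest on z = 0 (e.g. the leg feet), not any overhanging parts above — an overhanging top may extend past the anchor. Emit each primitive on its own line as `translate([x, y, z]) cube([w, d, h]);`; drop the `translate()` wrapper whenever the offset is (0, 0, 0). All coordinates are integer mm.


translate([154, 189, 0]) cube([1626, 119, 3030]);


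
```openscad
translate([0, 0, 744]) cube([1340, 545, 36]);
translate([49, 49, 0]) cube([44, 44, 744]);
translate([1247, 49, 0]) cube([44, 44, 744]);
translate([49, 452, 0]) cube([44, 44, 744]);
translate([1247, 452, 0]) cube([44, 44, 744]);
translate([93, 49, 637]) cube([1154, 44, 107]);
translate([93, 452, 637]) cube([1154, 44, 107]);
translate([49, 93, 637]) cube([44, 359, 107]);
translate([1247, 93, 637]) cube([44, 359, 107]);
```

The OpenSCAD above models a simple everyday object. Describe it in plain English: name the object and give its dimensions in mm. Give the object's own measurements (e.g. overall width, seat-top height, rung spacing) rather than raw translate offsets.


A table: top 1340 mm (x) × 545 mm (y), 36 mm thick, upper face at z = 780 mm, on four 44×44 mm square legs, each inset 49 mm from the nearest pair of top edges from z = 0 to the bottom of the top. Four apron rails, 44 mm thick and 107 mm tall, run between adjacent legs with their top edges flush with the underside of the top and their outer faces flush with the legs' outer faces.


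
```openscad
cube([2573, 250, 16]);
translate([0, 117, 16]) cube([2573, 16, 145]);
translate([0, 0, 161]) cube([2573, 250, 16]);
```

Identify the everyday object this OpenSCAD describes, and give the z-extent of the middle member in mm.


An I-beam. The web height is 145 mm.

Two wide flanges with a thin centred web — an I-beam. Overall 177 mm minus two 16 mm flanges gives a web of 177 − 2·16 = 145 mm.


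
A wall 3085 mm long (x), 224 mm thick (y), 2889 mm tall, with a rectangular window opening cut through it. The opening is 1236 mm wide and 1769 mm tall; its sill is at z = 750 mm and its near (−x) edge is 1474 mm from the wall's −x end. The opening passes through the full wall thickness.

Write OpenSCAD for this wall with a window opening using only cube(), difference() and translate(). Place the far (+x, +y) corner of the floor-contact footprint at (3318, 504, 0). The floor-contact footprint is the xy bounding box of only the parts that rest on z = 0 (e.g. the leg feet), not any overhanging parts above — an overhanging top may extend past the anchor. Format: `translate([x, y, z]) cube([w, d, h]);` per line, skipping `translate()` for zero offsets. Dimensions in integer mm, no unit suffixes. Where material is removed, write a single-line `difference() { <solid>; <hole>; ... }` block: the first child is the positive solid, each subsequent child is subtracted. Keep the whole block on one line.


difference() { translate([233, 280, 0]) cube([3085, 224, 2889]); translate([1707, 280, 750]) cube([1236, 224, 1769]); }


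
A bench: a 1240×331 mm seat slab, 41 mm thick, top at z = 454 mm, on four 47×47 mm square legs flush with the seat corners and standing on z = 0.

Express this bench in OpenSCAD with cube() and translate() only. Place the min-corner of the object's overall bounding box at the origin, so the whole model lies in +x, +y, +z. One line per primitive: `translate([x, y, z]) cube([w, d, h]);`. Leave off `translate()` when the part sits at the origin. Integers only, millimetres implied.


// leg_h = 454 − 41 = 413
translate([0, 0, 413]) cube([1240, 331, 41]);
cube([47, 47, 413]);
translate([0, 284, 0]) cube([47, 47, 413]);
translate([1193, 0, 0]) cube([47, 47, 413]);
translate([1193, 284, 0]) cube([47, 47, 413]);


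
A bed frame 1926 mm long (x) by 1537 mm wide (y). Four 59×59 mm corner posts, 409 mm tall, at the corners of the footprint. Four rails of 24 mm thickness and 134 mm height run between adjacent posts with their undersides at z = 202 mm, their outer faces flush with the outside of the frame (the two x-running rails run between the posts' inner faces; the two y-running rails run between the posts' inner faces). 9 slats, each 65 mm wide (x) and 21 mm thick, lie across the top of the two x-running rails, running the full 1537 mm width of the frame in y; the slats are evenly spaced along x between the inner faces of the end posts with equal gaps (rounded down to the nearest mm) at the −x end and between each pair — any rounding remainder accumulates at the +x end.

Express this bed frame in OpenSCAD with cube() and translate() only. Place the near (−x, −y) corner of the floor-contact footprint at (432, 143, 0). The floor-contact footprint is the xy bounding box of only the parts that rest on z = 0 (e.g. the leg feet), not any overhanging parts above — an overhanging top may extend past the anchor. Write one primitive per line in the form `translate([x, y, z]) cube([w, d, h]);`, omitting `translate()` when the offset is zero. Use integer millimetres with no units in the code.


translate([432, 143, 0]) cube([59, 59, 409]);
translate([432, 1621, 0]) cube([59, 59, 409]);
translate([2299, 143, 0]) cube([59, 59, 409]);
translate([2299, 1621, 0]) cube([59, 59, 409]);
translate([491, 143, 202]) cube([1808, 24, 134]);
translate([491, 1656, 202]) cube([1808, 24, 134]);
translate([432, 202, 202]) cube([24, 1419, 134]);
translate([2334, 202, 202]) cube([24, 1419, 134]);
translate([613, 143, 336]) cube([65, 1537, 21]);
translate([800, 143, 336]) cube([65, 1537, 21]);
translate([987, 143, 336]) cube([65, 1537, 21]);
translate([1174, 143, 336]) cube([65, 1537, 21]);
translate([1361, 143, 336]) cube([65, 1537, 21]);
translate([1548, 143, 336]) cube([65, 1537, 21]);
translate([1735, 143, 336]) cube([65, 1537, 21]);
translate([1922, 143, 336]) cube([65, 1537, 21]);
translate([2109, 143, 336]) cube([65, 1537, 21]);


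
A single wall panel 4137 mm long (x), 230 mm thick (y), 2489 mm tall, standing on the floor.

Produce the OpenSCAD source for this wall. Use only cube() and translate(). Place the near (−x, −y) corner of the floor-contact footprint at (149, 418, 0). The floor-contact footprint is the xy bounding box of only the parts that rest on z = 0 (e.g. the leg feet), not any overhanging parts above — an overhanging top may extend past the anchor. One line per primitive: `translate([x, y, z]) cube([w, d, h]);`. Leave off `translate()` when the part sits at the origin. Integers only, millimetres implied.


translate([149, 418, 0]) cube([4137, 230, 2489]);


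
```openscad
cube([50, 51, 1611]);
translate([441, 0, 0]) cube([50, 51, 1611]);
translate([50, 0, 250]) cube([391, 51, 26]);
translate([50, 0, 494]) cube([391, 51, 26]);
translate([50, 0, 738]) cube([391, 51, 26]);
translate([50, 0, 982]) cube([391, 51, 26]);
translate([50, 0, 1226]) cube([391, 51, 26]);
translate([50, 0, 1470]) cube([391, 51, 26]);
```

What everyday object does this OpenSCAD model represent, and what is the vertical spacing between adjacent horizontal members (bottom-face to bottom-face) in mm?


A ladder. The rung spacing is 244 mm.

Two tall 50×51 posts with 6 short bars between them — a ladder. Adjacent rungs sit at z = 250 and z = 494, so the spacing is 494 − 250 = 244 mm.


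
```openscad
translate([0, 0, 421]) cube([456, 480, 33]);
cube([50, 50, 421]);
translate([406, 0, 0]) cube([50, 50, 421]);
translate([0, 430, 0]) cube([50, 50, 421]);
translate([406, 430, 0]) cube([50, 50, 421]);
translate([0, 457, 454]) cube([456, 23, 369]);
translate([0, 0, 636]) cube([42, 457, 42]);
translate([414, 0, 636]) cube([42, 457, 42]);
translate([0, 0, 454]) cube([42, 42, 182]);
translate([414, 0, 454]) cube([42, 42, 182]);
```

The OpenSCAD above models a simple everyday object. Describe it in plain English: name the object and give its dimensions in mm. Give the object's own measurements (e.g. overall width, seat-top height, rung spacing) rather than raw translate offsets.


A chair. The seat is a 456×480×33 mm slab with its top at z = 454 mm, on four 50×50 mm corner legs (flush with the seat edges, standing on z = 0). A flat backrest 23 mm thick, 369 mm tall, spans the full seat width and rises from the seat top along its +y edge, rear face flush with the rear of the seat. Two armrests of 42×42 mm section run along each side from the seat's front edge to the front of the backrest, top faces 224 mm above the seat top and outer faces flush with the seat's x-edges; a 42×42 mm post under the front of each armrest stands on the seat at the front corner.


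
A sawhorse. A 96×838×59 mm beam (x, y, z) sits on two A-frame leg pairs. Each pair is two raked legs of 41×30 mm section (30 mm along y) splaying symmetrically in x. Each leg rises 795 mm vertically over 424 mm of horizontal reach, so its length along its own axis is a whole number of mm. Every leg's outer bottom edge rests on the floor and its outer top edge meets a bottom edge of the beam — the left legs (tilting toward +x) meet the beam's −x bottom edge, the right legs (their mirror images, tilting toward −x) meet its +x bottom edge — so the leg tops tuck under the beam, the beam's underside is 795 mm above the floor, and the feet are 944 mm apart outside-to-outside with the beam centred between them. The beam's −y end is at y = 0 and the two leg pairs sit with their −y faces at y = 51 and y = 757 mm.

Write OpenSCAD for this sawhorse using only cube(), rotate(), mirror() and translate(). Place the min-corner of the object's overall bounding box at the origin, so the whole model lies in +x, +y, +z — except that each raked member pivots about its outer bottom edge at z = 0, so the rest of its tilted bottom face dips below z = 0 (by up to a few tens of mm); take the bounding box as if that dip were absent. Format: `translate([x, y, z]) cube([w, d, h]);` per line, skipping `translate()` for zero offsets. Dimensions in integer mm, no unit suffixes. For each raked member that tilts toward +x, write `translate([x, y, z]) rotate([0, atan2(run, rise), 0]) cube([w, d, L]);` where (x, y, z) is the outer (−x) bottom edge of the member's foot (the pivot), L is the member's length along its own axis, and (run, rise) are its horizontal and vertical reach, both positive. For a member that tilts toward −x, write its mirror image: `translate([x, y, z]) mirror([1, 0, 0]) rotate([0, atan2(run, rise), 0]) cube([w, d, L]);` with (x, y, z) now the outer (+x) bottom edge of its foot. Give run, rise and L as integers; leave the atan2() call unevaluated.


// leg length = √(424² + 795²) = 901
// right-leg outer foot x = 2·424 + 96 = 944
// beam min-corner = (424, 0, 795)
translate([424, 0, 795]) cube([96, 838, 59]);
translate([0, 51, 0]) rotate([0, atan2(424, 795), 0]) cube([41, 30, 901]);
translate([944, 51, 0]) mirror([1, 0, 0]) rotate([0, atan2(424, 795), 0]) cube([41, 30, 901]);
translate([0, 757, 0]) rotate([0, atan2(424, 795), 0]) cube([41, 30, 901]);
translate([944, 757, 0]) mirror([1, 0, 0]) rotate([0, atan2(424, 795), 0]) cube([41, 30, 901]);


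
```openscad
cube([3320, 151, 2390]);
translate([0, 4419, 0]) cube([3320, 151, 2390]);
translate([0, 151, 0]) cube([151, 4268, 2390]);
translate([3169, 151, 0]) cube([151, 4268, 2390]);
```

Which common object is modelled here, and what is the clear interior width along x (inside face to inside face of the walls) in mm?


A house (or room) frame. The interior width is 3018 mm.

Four 2390 mm walls enclosing a rectangle with no floor or roof — a room or house frame. Outside width is 3320 mm and wall thickness is 151 mm, so the interior width is 3320 − 2 × 151 = 3018 mm.


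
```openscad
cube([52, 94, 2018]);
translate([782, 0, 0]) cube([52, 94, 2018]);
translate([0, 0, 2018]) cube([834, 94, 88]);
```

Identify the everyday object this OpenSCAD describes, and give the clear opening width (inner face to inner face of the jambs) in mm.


A door frame. The clear opening width is 730 mm.

Two 2018 mm tall posts with a header on top — a door frame. The left jamb is 52 mm wide at x = 0; the right jamb starts at x = 782. The clear opening is 782 − 52 = 730 mm.


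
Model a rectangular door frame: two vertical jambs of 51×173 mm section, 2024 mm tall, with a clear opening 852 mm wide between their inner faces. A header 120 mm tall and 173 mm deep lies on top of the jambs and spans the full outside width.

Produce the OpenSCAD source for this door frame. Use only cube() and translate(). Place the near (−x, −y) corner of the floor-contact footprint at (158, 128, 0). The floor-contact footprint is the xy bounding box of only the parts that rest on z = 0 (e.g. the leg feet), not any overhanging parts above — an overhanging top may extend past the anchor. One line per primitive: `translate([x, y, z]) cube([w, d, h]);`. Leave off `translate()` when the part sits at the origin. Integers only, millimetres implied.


translate([158, 128, 0]) cube([51, 173, 2024]);
translate([1061, 128, 0]) cube([51, 173, 2024]);
translate([158, 128, 2024]) cube([954, 173, 120]);


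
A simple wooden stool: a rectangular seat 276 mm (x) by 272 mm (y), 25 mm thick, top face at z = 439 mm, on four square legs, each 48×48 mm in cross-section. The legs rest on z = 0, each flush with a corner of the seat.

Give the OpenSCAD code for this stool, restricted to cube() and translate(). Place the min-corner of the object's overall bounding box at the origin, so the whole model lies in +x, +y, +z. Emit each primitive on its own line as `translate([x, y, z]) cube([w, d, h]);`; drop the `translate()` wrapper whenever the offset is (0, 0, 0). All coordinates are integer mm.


translate([0, 0, 414]) cube([276, 272, 25]);
cube([48, 48, 414]);
translate([228, 0, 0]) cube([48, 48, 414]);
translate([0, 224, 0]) cube([48, 48, 414]);
translate([228, 224, 0]) cube([48, 48, 414]);


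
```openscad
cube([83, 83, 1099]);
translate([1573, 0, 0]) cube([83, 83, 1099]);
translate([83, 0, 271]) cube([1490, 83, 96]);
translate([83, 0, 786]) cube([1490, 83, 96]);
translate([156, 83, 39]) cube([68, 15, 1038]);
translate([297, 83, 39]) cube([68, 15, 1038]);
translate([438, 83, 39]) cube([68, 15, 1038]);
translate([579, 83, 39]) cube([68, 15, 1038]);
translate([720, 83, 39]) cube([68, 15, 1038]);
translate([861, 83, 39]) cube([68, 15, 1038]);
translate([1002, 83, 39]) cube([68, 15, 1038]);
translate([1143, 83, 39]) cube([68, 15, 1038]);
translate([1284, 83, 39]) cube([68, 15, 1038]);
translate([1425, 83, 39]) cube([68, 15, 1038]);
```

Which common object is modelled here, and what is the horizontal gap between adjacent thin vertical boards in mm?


A fence section. The picket gap is 73 mm.

Two posts, two rails, 10 pickets — a fence section. Span 1490 mm holds 10 pickets of 68 mm with 11 equal gaps: ⌊(1490 − 10·68) / 11⌋ = 73 mm.


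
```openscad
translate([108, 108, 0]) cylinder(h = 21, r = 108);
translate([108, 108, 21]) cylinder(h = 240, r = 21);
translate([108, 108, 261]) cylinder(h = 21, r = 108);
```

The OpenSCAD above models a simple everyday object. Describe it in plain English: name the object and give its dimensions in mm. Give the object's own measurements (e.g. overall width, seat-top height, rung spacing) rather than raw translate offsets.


A spool: two coaxial disc flanges of radius 108 mm and thickness 21 mm, joined by a core cylinder of radius 21 mm and height 240 mm. The lower flange rests on z = 0 and the three cylinders share a vertical axis.


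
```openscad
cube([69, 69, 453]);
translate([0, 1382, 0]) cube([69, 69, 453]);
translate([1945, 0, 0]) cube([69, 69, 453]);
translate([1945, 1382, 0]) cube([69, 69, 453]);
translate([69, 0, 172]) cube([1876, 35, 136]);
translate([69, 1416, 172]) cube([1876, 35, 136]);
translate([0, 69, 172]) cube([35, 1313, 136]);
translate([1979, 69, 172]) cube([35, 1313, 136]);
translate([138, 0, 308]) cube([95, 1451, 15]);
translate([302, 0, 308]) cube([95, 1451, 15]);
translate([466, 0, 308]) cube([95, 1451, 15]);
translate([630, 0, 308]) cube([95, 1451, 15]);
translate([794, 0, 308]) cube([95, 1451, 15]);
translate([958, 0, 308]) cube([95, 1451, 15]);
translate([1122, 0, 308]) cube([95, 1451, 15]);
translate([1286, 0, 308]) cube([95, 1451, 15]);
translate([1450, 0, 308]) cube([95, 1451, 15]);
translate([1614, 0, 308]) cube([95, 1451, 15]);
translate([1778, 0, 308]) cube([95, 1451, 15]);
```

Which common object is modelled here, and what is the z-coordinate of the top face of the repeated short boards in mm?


A bed frame. The slat-top height is 323 mm.

Four posts, four rails, and a row of slats — a bed frame. Slats sit on the rails at z = 172 + 136 = 308; with slat thickness 15, the top is 323 mm.


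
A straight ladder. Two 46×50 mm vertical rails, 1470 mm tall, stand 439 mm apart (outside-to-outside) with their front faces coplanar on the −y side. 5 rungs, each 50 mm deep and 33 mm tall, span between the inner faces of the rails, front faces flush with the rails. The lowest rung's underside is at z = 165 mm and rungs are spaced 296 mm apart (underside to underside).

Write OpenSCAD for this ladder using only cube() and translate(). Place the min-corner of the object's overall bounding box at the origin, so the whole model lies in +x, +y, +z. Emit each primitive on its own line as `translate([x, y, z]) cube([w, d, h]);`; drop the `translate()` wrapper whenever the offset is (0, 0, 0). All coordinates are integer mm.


cube([46, 50, 1470]);
translate([393, 0, 0]) cube([46, 50, 1470]);
translate([46, 0, 165]) cube([347, 50, 33]);
translate([46, 0, 461]) cube([347, 50, 33]);
translate([46, 0, 757]) cube([347, 50, 33]);
translate([46, 0, 1053]) cube([347, 50, 33]);
translate([46, 0, 1349]) cube([347, 50, 33]);


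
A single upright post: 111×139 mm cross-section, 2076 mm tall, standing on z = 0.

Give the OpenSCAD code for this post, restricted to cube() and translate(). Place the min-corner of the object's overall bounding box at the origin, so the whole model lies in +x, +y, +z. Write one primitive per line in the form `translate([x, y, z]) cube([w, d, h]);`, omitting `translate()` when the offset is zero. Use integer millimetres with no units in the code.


cube([111, 139, 2076]);


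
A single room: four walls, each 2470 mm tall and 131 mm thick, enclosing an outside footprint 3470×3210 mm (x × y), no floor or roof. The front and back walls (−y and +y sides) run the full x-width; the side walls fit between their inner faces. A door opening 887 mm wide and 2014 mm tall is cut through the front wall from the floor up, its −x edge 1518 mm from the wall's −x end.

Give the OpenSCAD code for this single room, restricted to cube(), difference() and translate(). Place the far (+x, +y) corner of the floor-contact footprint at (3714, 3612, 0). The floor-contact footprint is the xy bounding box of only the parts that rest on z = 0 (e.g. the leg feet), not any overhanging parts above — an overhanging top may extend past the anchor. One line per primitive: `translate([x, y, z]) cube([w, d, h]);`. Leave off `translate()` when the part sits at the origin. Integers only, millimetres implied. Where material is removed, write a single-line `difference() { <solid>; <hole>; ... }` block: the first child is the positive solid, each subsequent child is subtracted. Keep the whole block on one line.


difference() { translate([244, 402, 0]) cube([3470, 131, 2470]); translate([1762, 402, 0]) cube([887, 131, 2014]); }
translate([244, 3481, 0]) cube([3470, 131, 2470]);
translate([244, 533, 0]) cube([131, 2948, 2470]);
translate([3583, 533, 0]) cube([131, 2948, 2470]);


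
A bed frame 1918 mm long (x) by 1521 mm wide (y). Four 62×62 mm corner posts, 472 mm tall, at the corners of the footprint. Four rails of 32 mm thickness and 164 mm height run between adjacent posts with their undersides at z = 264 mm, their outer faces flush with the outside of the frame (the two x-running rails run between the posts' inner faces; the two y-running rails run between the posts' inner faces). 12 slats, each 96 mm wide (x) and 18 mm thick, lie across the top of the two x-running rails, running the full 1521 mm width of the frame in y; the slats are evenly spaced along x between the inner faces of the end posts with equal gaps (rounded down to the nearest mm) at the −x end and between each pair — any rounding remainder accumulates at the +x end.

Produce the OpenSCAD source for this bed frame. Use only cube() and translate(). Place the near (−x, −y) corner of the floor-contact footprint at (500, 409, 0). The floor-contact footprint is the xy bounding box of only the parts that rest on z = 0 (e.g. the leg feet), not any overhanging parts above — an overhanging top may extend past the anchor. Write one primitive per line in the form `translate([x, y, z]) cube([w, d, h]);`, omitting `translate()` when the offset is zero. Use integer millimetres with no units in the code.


// slat z = rail_z + rail_h = 264 + 164 = 428
// slat gap = ⌊(1794 − 12·96) / 13⌋ = 49
translate([500, 409, 0]) cube([62, 62, 472]);
translate([500, 1868, 0]) cube([62, 62, 472]);
translate([2356, 409, 0]) cube([62, 62, 472]);
translate([2356, 1868, 0]) cube([62, 62, 472]);
translate([562, 409, 264]) cube([1794, 32, 164]);
translate([562, 1898, 264]) cube([1794, 32, 164]);
translate([500, 471, 264]) cube([32, 1397, 164]);
translate([2386, 471, 264]) cube([32, 1397, 164]);
translate([611, 409, 428]) cube([96, 1521, 18]);
translate([756, 409, 428]) cube([96, 1521, 18]);
translate([901, 409, 428]) cube([96, 1521, 18]);
translate([1046, 409, 428]) cube([96, 1521, 18]);
translate([1191, 409, 428]) cube([96, 1521, 18]);
translate([1336, 409, 428]) cube([96, 1521, 18]);
translate([1481, 409, 428]) cube([96, 1521, 18]);
translate([1626, 409, 428]) cube([96, 1521, 18]);
translate([1771, 409, 428]) cube([96, 1521, 18]);
translate([1916, 409, 428]) cube([96, 1521, 18]);
translate([2061, 409, 428]) cube([96, 1521, 18]);
translate([2206, 409, 428]) cube([96, 1521, 18]);


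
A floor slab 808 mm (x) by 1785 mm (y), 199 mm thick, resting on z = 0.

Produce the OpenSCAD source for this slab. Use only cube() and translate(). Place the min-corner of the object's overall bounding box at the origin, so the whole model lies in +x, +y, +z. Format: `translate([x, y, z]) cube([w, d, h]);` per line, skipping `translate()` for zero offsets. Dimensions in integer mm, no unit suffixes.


cube([808, 1785, 199]);


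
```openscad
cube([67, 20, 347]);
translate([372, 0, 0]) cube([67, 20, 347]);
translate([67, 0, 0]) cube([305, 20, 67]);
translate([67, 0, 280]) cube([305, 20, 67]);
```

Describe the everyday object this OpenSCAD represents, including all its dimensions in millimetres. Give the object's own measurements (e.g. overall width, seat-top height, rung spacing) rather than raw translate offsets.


A rectangular picture frame lying in the x–z plane (depth along y). The opening is 305 mm wide (x) by 213 mm tall (z), surrounded by a border 67 mm wide on all four sides. The frame is 20 mm deep and is made of two full-height vertical stiles with two horizontal rails fitted between them.


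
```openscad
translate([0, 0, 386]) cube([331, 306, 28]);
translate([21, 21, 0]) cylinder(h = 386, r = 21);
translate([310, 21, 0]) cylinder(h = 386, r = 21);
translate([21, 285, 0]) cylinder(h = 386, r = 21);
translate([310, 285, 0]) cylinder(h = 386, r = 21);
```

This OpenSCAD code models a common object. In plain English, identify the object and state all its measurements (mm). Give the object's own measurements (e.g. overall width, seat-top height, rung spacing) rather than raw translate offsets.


A four-legged stool. The seat is a 331×306×28 mm slab whose top surface is at z = 414 mm; four round legs, each 42 mm in diameter, run from the floor (z = 0) to the underside of the seat, each leg's axis is inset half a diameter from the nearest pair of seat edges (so the leg's bounding box is flush with the corner).


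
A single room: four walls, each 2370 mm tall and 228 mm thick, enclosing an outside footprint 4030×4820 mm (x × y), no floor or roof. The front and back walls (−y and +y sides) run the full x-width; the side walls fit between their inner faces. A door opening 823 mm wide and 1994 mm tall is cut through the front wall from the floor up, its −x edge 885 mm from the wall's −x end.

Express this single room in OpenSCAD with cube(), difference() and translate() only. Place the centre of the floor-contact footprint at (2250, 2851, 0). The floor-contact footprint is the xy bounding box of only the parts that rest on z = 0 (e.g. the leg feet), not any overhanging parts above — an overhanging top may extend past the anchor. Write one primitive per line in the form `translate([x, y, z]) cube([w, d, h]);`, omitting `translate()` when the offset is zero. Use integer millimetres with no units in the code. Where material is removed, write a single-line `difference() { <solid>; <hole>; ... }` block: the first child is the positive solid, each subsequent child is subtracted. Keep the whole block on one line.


difference() { translate([235, 441, 0]) cube([4030, 228, 2370]); translate([1120, 441, 0]) cube([823, 228, 1994]); }
translate([235, 5033, 0]) cube([4030, 228, 2370]);
translate([235, 669, 0]) cube([228, 4364, 2370]);
translate([4037, 669, 0]) cube([228, 4364, 2370]);


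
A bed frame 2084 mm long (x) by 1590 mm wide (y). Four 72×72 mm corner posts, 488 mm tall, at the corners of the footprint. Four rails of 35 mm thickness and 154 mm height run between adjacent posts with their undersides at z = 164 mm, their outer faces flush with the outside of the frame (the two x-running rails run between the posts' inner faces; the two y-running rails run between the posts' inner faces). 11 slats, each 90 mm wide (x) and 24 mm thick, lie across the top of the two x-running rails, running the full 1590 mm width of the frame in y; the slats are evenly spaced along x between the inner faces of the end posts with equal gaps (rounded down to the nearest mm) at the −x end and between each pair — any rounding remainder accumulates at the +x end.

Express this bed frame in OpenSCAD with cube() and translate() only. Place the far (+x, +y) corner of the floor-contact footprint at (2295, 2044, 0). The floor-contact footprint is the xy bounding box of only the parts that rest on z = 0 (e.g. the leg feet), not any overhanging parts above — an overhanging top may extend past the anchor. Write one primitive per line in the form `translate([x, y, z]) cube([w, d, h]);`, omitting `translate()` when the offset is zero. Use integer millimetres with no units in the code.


translate([211, 454, 0]) cube([72, 72, 488]);
translate([211, 1972, 0]) cube([72, 72, 488]);
translate([2223, 454, 0]) cube([72, 72, 488]);
translate([2223, 1972, 0]) cube([72, 72, 488]);
translate([283, 454, 164]) cube([1940, 35, 154]);
translate([283, 2009, 164]) cube([1940, 35, 154]);
translate([211, 526, 164]) cube([35, 1446, 154]);
translate([2260, 526, 164]) cube([35, 1446, 154]);
translate([362, 454, 318]) cube([90, 1590, 24]);
translate([531, 454, 318]) cube([90, 1590, 24]);
translate([700, 454, 318]) cube([90, 1590, 24]);
translate([869, 454, 318]) cube([90, 1590, 24]);
translate([1038, 454, 318]) cube([90, 1590, 24]);
translate([1207, 454, 318]) cube([90, 1590, 24]);
translate([1376, 454, 318]) cube([90, 1590, 24]);
translate([1545, 454, 318]) cube([90, 1590, 24]);
translate([1714, 454, 318]) cube([90, 1590, 24]);
translate([1883, 454, 318]) cube([90, 1590, 24]);
translate([2052, 454, 318]) cube([90, 1590, 24]);


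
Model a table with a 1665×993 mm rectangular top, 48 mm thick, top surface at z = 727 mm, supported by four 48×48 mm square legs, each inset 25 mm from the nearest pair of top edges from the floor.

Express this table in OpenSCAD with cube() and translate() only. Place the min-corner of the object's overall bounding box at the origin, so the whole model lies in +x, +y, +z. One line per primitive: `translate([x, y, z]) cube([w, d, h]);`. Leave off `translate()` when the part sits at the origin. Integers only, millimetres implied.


// leg_h = 727 - 48 = 679
translate([0, 0, 679]) cube([1665, 993, 48]);
translate([25, 25, 0]) cube([48, 48, 679]);
translate([1592, 25, 0]) cube([48, 48, 679]);
translate([25, 920, 0]) cube([48, 48, 679]);
translate([1592, 920, 0]) cube([48, 48, 679]);


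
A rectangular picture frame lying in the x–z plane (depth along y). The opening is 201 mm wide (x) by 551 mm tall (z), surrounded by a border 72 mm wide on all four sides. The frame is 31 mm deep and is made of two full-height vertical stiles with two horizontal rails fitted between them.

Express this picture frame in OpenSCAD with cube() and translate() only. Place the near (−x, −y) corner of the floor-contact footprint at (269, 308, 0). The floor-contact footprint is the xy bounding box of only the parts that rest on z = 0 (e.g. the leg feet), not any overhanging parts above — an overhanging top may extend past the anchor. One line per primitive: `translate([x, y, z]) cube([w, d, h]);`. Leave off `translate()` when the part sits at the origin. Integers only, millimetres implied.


translate([269, 308, 0]) cube([72, 31, 695]);
translate([542, 308, 0]) cube([72, 31, 695]);
translate([341, 308, 0]) cube([201, 31, 72]);
translate([341, 308, 623]) cube([201, 31, 72]);
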